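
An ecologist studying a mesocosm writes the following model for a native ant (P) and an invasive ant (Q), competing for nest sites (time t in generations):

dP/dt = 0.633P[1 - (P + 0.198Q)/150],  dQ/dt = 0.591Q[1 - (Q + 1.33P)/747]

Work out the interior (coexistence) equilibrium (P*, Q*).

P* ≈ 2.84, Q* ≈ 743

Setting both brackets to zero gives the nullclines P + 0.198Q = 150 and 1.33P + Q = 747.
Substituting Q = 747 - 1.33P into the first: P(1 - 0.198·1.33) = 150 - 0.198·747.
So P* = 2.09/0.737 = 2.84, and then Q* = 747 - 1.33·2.84 = 743.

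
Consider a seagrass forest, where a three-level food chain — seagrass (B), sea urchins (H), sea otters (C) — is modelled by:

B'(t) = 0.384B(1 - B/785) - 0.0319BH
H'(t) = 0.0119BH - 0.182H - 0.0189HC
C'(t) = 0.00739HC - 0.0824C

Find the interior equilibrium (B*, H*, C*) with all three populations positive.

From dC/dt = 0: 0.00739H* = 0.0824, so H* = 11.2.
From dB/dt = 0: 0.384(1 - B*/785) = 0.0319·11.2, giving B* = 785·(1 - 0.926) = 57.9.
From dH/dt = 0: 0.0119·57.9 - 0.182 = 0.0189C*, so C* = 0.507/0.0189 = 26.8.

B* ≈ 57.9, H* ≈ 11.2, C* ≈ 26.8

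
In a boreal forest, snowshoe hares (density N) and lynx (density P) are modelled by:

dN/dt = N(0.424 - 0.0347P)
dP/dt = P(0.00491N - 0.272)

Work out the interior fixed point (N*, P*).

N* ≈ 55.4, P* ≈ 12.2

Set dP/dt = 0 with P > 0: 0.00491N - 0.272 = 0, so N* = 0.272/0.00491 = 55.4.
Set dN/dt = 0 with N > 0: 0.424 - 0.0347P = 0, so P* = 0.424/0.0347 = 12.2.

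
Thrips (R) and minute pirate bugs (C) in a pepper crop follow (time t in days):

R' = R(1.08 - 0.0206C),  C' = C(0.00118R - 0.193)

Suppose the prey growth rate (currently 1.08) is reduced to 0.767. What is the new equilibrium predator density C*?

At the interior fixed point, setting dR/dt = 0 with R > 0 fixes C* = (prey growth rate)/(RC coefficient) — independent of the other coefficients.
With the change, C* = 0.767/0.0206 = 37.2; it falls from 52.4.

C* ≈ 37.2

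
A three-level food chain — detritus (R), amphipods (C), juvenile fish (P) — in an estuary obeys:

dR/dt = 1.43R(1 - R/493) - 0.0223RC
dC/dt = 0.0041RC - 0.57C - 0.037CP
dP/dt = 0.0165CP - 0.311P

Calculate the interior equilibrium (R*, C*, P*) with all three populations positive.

From dP/dt = 0: 0.0165C* = 0.311, so C* = 18.8.
From dR/dt = 0: 1.43(1 - R*/493) = 0.0223·18.8, giving R* = 493·(1 - 0.294) = 348.
From dC/dt = 0: 0.0041·348 - 0.57 = 0.037P*, so P* = 0.857/0.037 = 23.2.

R* ≈ 348, C* ≈ 18.8, P* ≈ 23.2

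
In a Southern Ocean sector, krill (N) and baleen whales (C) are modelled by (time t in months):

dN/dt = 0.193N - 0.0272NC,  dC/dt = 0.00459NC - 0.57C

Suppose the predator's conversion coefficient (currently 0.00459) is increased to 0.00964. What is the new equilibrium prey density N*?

N* ≈ 59.1

At the interior fixed point, setting dC/dt = 0 with C > 0 fixes N* = (predator death rate)/(NC coefficient) — independent of the other coefficients.
With the change, N* = 0.57/0.00964 = 59.1; it falls from 124.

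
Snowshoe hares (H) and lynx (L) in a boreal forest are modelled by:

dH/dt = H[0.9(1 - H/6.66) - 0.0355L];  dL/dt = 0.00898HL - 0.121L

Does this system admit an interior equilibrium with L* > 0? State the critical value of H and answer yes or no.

Threshold H = 13.5; K < 13.5, so no, the predator goes extinct.

The predator equation gives dL/dt > 0 only when H > 0.121/0.00898 = 13.5.
Without the predator, H → K = 6.66. Since 6.66 < 13.5, the predator cannot invade.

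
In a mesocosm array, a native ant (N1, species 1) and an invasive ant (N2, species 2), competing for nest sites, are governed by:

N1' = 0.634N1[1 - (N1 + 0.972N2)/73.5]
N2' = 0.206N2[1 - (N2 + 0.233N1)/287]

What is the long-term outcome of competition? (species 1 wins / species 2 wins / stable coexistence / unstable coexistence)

species 2 excludes species 1

Compare the nullcline intercepts: K1/α12 = 73.5/0.972 = 75.6 < K2 = 287; K2/α21 = 287/0.233 = 1230 > K1 = 73.5.
Since the inequalities point opposite ways, species 2 can invade but species 1 cannot.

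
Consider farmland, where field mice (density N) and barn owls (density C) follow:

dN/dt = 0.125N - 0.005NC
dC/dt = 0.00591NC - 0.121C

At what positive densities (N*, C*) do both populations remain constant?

Set dC/dt = 0 with C > 0: 0.00591N - 0.121 = 0, so N* = 0.121/0.00591 = 20.5.
Set dN/dt = 0 with N > 0: 0.125 - 0.005C = 0, so C* = 0.125/0.005 = 25.

N* ≈ 20.5, C* ≈ 25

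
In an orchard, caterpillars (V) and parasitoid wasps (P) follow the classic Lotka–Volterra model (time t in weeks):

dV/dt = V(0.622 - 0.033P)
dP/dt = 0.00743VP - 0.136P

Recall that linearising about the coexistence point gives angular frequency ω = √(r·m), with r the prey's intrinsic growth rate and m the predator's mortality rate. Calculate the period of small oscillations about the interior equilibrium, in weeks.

Here r = 0.622 and m = 0.136, so r·m = 0.0846.
ω = √0.0846 = 0.291 per week, hence T = 2π/ω ≈ 21.6 weeks.

T ≈ 21.6 weeks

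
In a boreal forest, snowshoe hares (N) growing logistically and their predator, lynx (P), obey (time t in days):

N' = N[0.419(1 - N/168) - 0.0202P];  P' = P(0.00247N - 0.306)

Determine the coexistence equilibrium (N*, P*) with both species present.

N* ≈ 124, P* ≈ 5.45

From dP/dt = 0 with P > 0: 0.00247N* = 0.306, so N* = 124.
Substitute into dN/dt = 0: 0.419(1 - 124/168) = 0.0202P*.
The bracket is 0.263, giving P* = 0.11/0.0202 = 5.45.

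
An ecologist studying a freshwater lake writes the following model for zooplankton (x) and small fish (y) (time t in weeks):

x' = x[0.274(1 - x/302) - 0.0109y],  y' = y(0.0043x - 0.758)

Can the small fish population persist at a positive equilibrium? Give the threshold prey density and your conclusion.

The predator equation gives dy/dt > 0 only when x > 0.758/0.0043 = 176.
Without the predator, x → K = 302. Since 302 > 176, the predator can invade and persist.

Threshold x = 176; K > 176, so yes, the predator persists.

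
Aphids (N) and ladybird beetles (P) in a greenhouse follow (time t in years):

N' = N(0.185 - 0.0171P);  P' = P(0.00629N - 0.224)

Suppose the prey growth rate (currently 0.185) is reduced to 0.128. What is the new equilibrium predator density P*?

At the interior fixed point, setting dN/dt = 0 with N > 0 fixes P* = (prey growth rate)/(NP coefficient) — independent of the other coefficients.
With the change, P* = 0.128/0.0171 = 7.49; it falls from 10.8.

P* ≈ 7.49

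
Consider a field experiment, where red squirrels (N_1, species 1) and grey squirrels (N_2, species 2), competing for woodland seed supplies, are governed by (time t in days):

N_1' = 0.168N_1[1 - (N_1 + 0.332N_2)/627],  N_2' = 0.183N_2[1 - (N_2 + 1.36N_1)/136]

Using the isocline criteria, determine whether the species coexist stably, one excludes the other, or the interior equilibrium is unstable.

species 1 excludes species 2

Compare the nullcline intercepts: K1/α12 = 627/0.332 = 1890 > K2 = 136; K2/α21 = 136/1.36 = 100 < K1 = 627.
Since the inequalities point opposite ways, species 1 can invade but species 2 cannot.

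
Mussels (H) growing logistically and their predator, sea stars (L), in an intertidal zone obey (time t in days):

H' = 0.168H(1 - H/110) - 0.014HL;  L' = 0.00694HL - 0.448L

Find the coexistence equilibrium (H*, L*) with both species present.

H* ≈ 64.6, L* ≈ 4.96

From dL/dt = 0 with L > 0: 0.00694H* = 0.448, so H* = 64.6.
Substitute into dH/dt = 0: 0.168(1 - 64.6/110) = 0.014L*.
The bracket is 0.413, giving L* = 0.0694/0.014 = 4.96.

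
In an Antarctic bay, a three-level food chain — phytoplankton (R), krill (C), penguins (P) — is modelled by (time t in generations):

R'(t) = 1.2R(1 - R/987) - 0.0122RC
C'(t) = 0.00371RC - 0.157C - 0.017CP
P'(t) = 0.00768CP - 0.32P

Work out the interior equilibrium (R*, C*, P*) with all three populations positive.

R* ≈ 569, C* ≈ 41.7, P* ≈ 115

From dP/dt = 0: 0.00768C* = 0.32, so C* = 41.7.
From dR/dt = 0: 1.2(1 - R*/987) = 0.0122·41.7, giving R* = 987·(1 - 0.424) = 569.
From dC/dt = 0: 0.00371·569 - 0.157 = 0.017P*, so P* = 1.95/0.017 = 115.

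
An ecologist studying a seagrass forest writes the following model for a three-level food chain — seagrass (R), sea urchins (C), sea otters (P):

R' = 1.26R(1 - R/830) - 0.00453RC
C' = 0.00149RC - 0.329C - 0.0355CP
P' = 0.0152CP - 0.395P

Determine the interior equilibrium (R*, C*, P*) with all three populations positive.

R* ≈ 752, C* ≈ 26, P* ≈ 22.3

From dP/dt = 0: 0.0152C* = 0.395, so C* = 26.
From dR/dt = 0: 1.26(1 - R*/830) = 0.00453·26, giving R* = 830·(1 - 0.0934) = 752.
From dC/dt = 0: 0.00149·752 - 0.329 = 0.0355P*, so P* = 0.792/0.0355 = 22.3.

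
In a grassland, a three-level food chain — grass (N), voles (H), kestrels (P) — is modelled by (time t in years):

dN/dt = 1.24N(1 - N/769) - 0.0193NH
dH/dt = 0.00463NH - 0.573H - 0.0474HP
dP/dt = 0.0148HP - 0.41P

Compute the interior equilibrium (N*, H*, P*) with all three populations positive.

From dP/dt = 0: 0.0148H* = 0.41, so H* = 27.7.
From dN/dt = 0: 1.24(1 - N*/769) = 0.0193·27.7, giving N* = 769·(1 - 0.431) = 437.
From dH/dt = 0: 0.00463·437 - 0.573 = 0.0474P*, so P* = 1.45/0.0474 = 30.6.

N* ≈ 437, H* ≈ 27.7, P* ≈ 30.6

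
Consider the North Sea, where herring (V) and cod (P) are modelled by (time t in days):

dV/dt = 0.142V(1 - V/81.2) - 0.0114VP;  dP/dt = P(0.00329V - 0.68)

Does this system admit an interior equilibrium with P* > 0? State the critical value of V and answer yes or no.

Threshold V = 207; K < 207, so no, the predator goes extinct.

The predator equation gives dP/dt > 0 only when V > 0.68/0.00329 = 207.
Without the predator, V → K = 81.2. Since 81.2 < 207, the predator cannot invade.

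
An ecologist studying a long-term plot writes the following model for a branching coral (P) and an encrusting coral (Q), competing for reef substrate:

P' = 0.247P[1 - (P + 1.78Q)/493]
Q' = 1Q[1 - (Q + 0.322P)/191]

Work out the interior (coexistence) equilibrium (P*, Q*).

P* ≈ 358, Q* ≈ 75.6

Setting both brackets to zero gives the nullclines P + 1.78Q = 493 and 0.322P + Q = 191.
Substituting Q = 191 - 0.322P into the first: P(1 - 1.78·0.322) = 493 - 1.78·191.
So P* = 153/0.427 = 358, and then Q* = 191 - 0.322·358 = 75.6.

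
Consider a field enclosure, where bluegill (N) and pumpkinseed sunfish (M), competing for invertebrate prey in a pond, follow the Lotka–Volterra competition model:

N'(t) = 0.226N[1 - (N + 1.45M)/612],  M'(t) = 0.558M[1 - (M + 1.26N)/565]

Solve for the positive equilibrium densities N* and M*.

N* ≈ 251, M* ≈ 249

Setting both brackets to zero gives the nullclines N + 1.45M = 612 and 1.26N + M = 565.
Substituting M = 565 - 1.26N into the first: N(1 - 1.45·1.26) = 612 - 1.45·565.
So N* = -207/-0.827 = 251, and then M* = 565 - 1.26·251 = 249.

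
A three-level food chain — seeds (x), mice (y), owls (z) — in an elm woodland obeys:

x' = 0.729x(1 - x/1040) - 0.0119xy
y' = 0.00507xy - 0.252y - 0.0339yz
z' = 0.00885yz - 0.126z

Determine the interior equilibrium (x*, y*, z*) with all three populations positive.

x* ≈ 798, y* ≈ 14.2, z* ≈ 112

From dz/dt = 0: 0.00885y* = 0.126, so y* = 14.2.
From dx/dt = 0: 0.729(1 - x*/1040) = 0.0119·14.2, giving x* = 1040·(1 - 0.232) = 798.
From dy/dt = 0: 0.00507·798 - 0.252 = 0.0339z*, so z* = 3.8/0.0339 = 112.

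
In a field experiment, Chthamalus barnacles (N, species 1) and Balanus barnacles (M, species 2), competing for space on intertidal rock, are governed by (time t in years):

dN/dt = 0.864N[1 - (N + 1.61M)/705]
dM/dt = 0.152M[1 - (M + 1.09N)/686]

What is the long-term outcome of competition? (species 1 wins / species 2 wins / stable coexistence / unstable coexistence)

unstable coexistence (outcome depends on initial conditions)

Compare the nullcline intercepts: K1/α12 = 705/1.61 = 438 < K2 = 686; K2/α21 = 686/1.09 = 629 < K1 = 705.
Since both are reversed, neither can invade when rare; the interior point is a saddle.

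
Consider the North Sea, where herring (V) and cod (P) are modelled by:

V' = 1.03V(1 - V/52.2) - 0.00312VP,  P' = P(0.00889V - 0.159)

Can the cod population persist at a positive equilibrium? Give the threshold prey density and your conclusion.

The predator equation gives dP/dt > 0 only when V > 0.159/0.00889 = 17.9.
Without the predator, V → K = 52.2. Since 52.2 > 17.9, the predator can invade and persist.

Threshold V = 17.9; K > 17.9, so yes, the predator persists.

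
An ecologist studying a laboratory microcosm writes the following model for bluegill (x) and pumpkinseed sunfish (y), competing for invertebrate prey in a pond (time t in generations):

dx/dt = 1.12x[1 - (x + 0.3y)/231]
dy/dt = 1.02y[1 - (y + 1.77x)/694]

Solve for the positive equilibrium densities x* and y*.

x* ≈ 48.6, y* ≈ 608

Setting both brackets to zero gives the nullclines x + 0.3y = 231 and 1.77x + y = 694.
Substituting y = 694 - 1.77x into the first: x(1 - 0.3·1.77) = 231 - 0.3·694.
So x* = 22.8/0.469 = 48.6, and then y* = 694 - 1.77·48.6 = 608.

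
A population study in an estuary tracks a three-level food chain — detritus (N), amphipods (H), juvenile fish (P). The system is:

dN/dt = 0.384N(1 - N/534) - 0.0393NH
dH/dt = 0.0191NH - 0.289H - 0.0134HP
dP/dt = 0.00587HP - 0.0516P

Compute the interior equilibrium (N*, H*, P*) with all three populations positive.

From dP/dt = 0: 0.00587H* = 0.0516, so H* = 8.79.
From dN/dt = 0: 0.384(1 - N*/534) = 0.0393·8.79, giving N* = 534·(1 - 0.9) = 53.6.
From dH/dt = 0: 0.0191·53.6 - 0.289 = 0.0134P*, so P* = 0.735/0.0134 = 54.8.

N* ≈ 53.6, H* ≈ 8.79, P* ≈ 54.8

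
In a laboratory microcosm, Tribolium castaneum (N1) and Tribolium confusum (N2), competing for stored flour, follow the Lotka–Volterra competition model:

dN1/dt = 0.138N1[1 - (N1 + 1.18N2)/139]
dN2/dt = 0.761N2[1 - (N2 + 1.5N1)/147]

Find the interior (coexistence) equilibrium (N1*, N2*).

Setting both brackets to zero gives the nullclines N1 + 1.18N2 = 139 and 1.5N1 + N2 = 147.
Substituting N2 = 147 - 1.5N1 into the first: N1(1 - 1.18·1.5) = 139 - 1.18·147.
So N1* = -34.5/-0.77 = 44.8, and then N2* = 147 - 1.5·44.8 = 79.9.

N1* ≈ 44.8, N2* ≈ 79.9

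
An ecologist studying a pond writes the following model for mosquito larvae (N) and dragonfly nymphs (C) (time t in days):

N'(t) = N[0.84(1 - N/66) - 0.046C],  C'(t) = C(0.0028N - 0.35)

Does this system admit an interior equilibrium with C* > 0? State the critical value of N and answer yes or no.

Threshold N = 125; K < 125, so no, the predator goes extinct.

The predator equation gives dC/dt > 0 only when N > 0.35/0.0028 = 125.
Without the predator, N → K = 66. Since 66 < 125, the predator cannot invade.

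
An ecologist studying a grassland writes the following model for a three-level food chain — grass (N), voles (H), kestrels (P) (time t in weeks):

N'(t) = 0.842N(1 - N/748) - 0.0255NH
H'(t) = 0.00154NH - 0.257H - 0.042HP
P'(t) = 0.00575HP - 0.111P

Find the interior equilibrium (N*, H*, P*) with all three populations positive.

From dP/dt = 0: 0.00575H* = 0.111, so H* = 19.3.
From dN/dt = 0: 0.842(1 - N*/748) = 0.0255·19.3, giving N* = 748·(1 - 0.585) = 311.
From dH/dt = 0: 0.00154·311 - 0.257 = 0.042P*, so P* = 0.221/0.042 = 5.27.

N* ≈ 311, H* ≈ 19.3, P* ≈ 5.27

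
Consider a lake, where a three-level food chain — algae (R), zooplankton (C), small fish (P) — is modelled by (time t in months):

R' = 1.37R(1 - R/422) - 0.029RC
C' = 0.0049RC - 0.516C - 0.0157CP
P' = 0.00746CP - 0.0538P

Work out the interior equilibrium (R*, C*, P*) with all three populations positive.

R* ≈ 358, C* ≈ 7.21, P* ≈ 78.7

From dP/dt = 0: 0.00746C* = 0.0538, so C* = 7.21.
From dR/dt = 0: 1.37(1 - R*/422) = 0.029·7.21, giving R* = 422·(1 - 0.153) = 358.
From dC/dt = 0: 0.0049·358 - 0.516 = 0.0157P*, so P* = 1.24/0.0157 = 78.7.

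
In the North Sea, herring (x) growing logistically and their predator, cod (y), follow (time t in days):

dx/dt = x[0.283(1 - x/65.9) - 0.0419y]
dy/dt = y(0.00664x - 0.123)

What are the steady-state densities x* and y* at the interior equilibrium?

From dy/dt = 0 with y > 0: 0.00664x* = 0.123, so x* = 18.5.
Substitute into dx/dt = 0: 0.283(1 - 18.5/65.9) = 0.0419y*.
The bracket is 0.719, giving y* = 0.203/0.0419 = 4.86.

x* ≈ 18.5, y* ≈ 4.86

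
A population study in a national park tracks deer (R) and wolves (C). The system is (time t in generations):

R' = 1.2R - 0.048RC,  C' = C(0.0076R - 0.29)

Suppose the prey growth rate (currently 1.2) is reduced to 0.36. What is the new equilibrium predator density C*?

At the interior fixed point, setting dR/dt = 0 with R > 0 fixes C* = (prey growth rate)/(RC coefficient) — independent of the other coefficients.
With the change, C* = 0.36/0.048 = 7.5; it falls from 25.

C* ≈ 7.5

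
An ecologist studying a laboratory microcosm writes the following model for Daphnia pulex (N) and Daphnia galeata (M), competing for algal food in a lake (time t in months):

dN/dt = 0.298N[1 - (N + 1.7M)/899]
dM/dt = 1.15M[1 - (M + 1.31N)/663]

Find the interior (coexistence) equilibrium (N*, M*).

N* ≈ 186, M* ≈ 419

Setting both brackets to zero gives the nullclines N + 1.7M = 899 and 1.31N + M = 663.
Substituting M = 663 - 1.31N into the first: N(1 - 1.7·1.31) = 899 - 1.7·663.
So N* = -228/-1.23 = 186, and then M* = 663 - 1.31·186 = 419.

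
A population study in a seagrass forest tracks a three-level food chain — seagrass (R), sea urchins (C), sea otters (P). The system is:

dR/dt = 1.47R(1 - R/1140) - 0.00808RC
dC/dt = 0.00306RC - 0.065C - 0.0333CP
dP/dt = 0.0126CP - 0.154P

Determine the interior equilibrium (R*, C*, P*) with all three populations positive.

From dP/dt = 0: 0.0126C* = 0.154, so C* = 12.2.
From dR/dt = 0: 1.47(1 - R*/1140) = 0.00808·12.2, giving R* = 1140·(1 - 0.0672) = 1060.
From dC/dt = 0: 0.00306·1060 - 0.065 = 0.0333P*, so P* = 3.19/0.0333 = 95.8.

R* ≈ 1060, C* ≈ 12.2, P* ≈ 95.8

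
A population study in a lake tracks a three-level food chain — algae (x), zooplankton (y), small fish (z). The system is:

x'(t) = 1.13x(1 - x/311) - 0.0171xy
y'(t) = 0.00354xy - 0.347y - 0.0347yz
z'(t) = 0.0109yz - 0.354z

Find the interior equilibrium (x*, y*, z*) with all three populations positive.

x* ≈ 158, y* ≈ 32.5, z* ≈ 6.13

From dz/dt = 0: 0.0109y* = 0.354, so y* = 32.5.
From dx/dt = 0: 1.13(1 - x*/311) = 0.0171·32.5, giving x* = 311·(1 - 0.491) = 158.
From dy/dt = 0: 0.00354·158 - 0.347 = 0.0347z*, so z* = 0.213/0.0347 = 6.13.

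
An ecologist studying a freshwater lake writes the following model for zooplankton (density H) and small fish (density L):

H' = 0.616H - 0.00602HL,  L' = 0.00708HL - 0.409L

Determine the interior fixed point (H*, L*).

Set dL/dt = 0 with L > 0: 0.00708H - 0.409 = 0, so H* = 0.409/0.00708 = 57.8.
Set dH/dt = 0 with H > 0: 0.616 - 0.00602L = 0, so L* = 0.616/0.00602 = 102.

H* ≈ 57.8, L* ≈ 102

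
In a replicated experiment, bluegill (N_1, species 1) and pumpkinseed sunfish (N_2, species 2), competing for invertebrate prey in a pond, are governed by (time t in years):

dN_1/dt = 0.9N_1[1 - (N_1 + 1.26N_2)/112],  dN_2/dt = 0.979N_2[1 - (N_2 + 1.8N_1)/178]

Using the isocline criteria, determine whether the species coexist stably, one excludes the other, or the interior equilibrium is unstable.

Compare the nullcline intercepts: K1/α12 = 112/1.26 = 88.9 < K2 = 178; K2/α21 = 178/1.8 = 98.9 < K1 = 112.
Since both are reversed, neither can invade when rare; the interior point is a saddle.

unstable coexistence (outcome depends on initial conditions)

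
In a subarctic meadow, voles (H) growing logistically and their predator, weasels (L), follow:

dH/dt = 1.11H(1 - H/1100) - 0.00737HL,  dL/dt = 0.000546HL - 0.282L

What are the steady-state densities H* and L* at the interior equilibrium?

H* ≈ 516, L* ≈ 79.9

From dL/dt = 0 with L > 0: 0.000546H* = 0.282, so H* = 516.
Substitute into dH/dt = 0: 1.11(1 - 516/1100) = 0.00737L*.
The bracket is 0.53, giving L* = 0.589/0.00737 = 79.9.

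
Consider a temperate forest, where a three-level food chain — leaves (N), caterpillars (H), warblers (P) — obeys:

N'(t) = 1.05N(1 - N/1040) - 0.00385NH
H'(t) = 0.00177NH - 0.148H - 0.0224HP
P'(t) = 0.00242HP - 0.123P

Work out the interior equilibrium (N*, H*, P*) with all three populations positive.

From dP/dt = 0: 0.00242H* = 0.123, so H* = 50.8.
From dN/dt = 0: 1.05(1 - N*/1040) = 0.00385·50.8, giving N* = 1040·(1 - 0.186) = 846.
From dH/dt = 0: 0.00177·846 - 0.148 = 0.0224P*, so P* = 1.35/0.0224 = 60.3.

N* ≈ 846, H* ≈ 50.8, P* ≈ 60.3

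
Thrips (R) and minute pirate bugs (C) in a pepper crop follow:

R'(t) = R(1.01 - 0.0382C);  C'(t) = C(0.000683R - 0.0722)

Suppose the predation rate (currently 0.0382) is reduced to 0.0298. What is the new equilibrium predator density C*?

C* ≈ 33.9

At the interior fixed point, setting dR/dt = 0 with R > 0 fixes C* = (prey growth rate)/(RC coefficient) — independent of the other coefficients.
With the change, C* = 1.01/0.0298 = 33.9; it rises from 26.4.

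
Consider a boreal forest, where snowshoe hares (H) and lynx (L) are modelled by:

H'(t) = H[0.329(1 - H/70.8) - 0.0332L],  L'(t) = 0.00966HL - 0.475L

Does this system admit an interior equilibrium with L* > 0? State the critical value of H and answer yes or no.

The predator equation gives dL/dt > 0 only when H > 0.475/0.00966 = 49.2.
Without the predator, H → K = 70.8. Since 70.8 > 49.2, the predator can invade and persist.

Threshold H = 49.2; K > 49.2, so yes, the predator persists.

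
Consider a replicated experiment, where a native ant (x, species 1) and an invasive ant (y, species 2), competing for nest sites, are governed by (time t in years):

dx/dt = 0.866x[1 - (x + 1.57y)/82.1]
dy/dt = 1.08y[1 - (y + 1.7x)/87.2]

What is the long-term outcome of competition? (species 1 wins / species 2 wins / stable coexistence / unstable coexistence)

Compare the nullcline intercepts: K1/α12 = 82.1/1.57 = 52.3 < K2 = 87.2; K2/α21 = 87.2/1.7 = 51.3 < K1 = 82.1.
Since both are reversed, neither can invade when rare; the interior point is a saddle.

unstable coexistence (outcome depends on initial conditions)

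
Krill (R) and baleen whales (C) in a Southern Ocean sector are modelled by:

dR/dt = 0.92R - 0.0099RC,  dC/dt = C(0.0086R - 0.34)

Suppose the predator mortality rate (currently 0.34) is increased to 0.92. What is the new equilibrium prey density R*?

At the interior fixed point, setting dC/dt = 0 with C > 0 fixes R* = (predator death rate)/(RC coefficient) — independent of the other coefficients.
With the change, R* = 0.92/0.0086 = 107; it rises from 39.5.

R* ≈ 107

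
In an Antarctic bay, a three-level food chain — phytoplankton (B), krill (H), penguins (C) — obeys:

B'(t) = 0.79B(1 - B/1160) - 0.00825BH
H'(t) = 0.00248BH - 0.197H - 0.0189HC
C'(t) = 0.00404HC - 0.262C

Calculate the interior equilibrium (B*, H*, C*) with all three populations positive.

From dC/dt = 0: 0.00404H* = 0.262, so H* = 64.9.
From dB/dt = 0: 0.79(1 - B*/1160) = 0.00825·64.9, giving B* = 1160·(1 - 0.677) = 374.
From dH/dt = 0: 0.00248·374 - 0.197 = 0.0189C*, so C* = 0.731/0.0189 = 38.7.

B* ≈ 374, H* ≈ 64.9, C* ≈ 38.7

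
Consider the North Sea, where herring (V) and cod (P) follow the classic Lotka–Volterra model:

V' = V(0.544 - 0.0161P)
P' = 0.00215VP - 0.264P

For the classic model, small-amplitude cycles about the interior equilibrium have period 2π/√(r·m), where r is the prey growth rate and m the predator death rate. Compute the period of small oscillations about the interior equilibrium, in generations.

Here r = 0.544 and m = 0.264, so r·m = 0.144.
ω = √0.144 = 0.379 per generation, hence T = 2π/ω ≈ 16.6 generations.

T ≈ 16.6 generations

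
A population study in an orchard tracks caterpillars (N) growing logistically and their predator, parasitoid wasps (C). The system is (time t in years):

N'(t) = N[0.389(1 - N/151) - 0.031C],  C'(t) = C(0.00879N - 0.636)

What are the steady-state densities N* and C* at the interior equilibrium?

From dC/dt = 0 with C > 0: 0.00879N* = 0.636, so N* = 72.4.
Substitute into dN/dt = 0: 0.389(1 - 72.4/151) = 0.031C*.
The bracket is 0.521, giving C* = 0.203/0.031 = 6.54.

N* ≈ 72.4, C* ≈ 6.54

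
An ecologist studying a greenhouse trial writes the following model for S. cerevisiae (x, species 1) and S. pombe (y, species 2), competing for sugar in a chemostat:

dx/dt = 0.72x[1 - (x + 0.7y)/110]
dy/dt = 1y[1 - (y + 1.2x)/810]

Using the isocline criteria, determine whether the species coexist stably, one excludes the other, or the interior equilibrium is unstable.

Compare the nullcline intercepts: K1/α12 = 110/0.7 = 157 < K2 = 810; K2/α21 = 810/1.2 = 675 > K1 = 110.
Since the inequalities point opposite ways, species 2 can invade but species 1 cannot.

species 2 excludes species 1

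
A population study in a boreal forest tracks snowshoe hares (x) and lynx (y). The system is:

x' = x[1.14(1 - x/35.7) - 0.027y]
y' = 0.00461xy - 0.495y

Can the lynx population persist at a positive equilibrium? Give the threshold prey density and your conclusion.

Threshold x = 107; K < 107, so no, the predator goes extinct.

The predator equation gives dy/dt > 0 only when x > 0.495/0.00461 = 107.
Without the predator, x → K = 35.7. Since 35.7 < 107, the predator cannot invade.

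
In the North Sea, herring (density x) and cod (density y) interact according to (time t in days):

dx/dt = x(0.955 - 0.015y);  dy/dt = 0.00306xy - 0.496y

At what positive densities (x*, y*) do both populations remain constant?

Set dy/dt = 0 with y > 0: 0.00306x - 0.496 = 0, so x* = 0.496/0.00306 = 162.
Set dx/dt = 0 with x > 0: 0.955 - 0.015y = 0, so y* = 0.955/0.015 = 63.7.

x* ≈ 162, y* ≈ 63.7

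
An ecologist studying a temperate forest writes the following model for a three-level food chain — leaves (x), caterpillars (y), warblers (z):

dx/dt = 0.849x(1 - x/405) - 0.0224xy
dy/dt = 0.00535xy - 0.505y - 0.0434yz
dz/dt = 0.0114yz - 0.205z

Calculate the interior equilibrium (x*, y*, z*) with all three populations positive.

From dz/dt = 0: 0.0114y* = 0.205, so y* = 18.
From dx/dt = 0: 0.849(1 - x*/405) = 0.0224·18, giving x* = 405·(1 - 0.474) = 213.
From dy/dt = 0: 0.00535·213 - 0.505 = 0.0434z*, so z* = 0.634/0.0434 = 14.6.

x* ≈ 213, y* ≈ 18, z* ≈ 14.6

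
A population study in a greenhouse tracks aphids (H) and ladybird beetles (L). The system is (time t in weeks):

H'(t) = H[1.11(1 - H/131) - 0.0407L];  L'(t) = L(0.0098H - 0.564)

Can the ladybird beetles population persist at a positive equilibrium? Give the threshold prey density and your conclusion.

The predator equation gives dL/dt > 0 only when H > 0.564/0.0098 = 57.6.
Without the predator, H → K = 131. Since 131 > 57.6, the predator can invade and persist.

Threshold H = 57.6; K > 57.6, so yes, the predator persists.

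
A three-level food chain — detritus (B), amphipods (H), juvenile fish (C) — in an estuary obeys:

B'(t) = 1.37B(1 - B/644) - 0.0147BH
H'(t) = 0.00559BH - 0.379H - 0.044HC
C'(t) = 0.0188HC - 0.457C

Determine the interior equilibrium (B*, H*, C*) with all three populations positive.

B* ≈ 476, H* ≈ 24.3, C* ≈ 51.9

From dC/dt = 0: 0.0188H* = 0.457, so H* = 24.3.
From dB/dt = 0: 1.37(1 - B*/644) = 0.0147·24.3, giving B* = 644·(1 - 0.261) = 476.
From dH/dt = 0: 0.00559·476 - 0.379 = 0.044C*, so C* = 2.28/0.044 = 51.9.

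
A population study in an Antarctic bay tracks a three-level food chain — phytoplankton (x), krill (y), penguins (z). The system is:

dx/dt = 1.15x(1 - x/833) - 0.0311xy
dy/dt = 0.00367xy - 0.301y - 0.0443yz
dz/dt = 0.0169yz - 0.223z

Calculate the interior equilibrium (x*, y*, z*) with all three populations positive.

From dz/dt = 0: 0.0169y* = 0.223, so y* = 13.2.
From dx/dt = 0: 1.15(1 - x*/833) = 0.0311·13.2, giving x* = 833·(1 - 0.357) = 536.
From dy/dt = 0: 0.00367·536 - 0.301 = 0.0443z*, so z* = 1.67/0.0443 = 37.6.

x* ≈ 536, y* ≈ 13.2, z* ≈ 37.6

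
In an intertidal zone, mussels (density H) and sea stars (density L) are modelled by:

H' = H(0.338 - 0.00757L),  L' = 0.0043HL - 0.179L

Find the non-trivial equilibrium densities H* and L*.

Set dL/dt = 0 with L > 0: 0.0043H - 0.179 = 0, so H* = 0.179/0.0043 = 41.6.
Set dH/dt = 0 with H > 0: 0.338 - 0.00757L = 0, so L* = 0.338/0.00757 = 44.6.

H* ≈ 41.6, L* ≈ 44.6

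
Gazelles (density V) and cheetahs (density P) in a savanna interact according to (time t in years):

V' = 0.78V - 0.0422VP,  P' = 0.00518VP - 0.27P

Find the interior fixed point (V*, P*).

V* ≈ 52.1, P* ≈ 18.5

Set dP/dt = 0 with P > 0: 0.00518V - 0.27 = 0, so V* = 0.27/0.00518 = 52.1.
Set dV/dt = 0 with V > 0: 0.78 - 0.0422P = 0, so P* = 0.78/0.0422 = 18.5.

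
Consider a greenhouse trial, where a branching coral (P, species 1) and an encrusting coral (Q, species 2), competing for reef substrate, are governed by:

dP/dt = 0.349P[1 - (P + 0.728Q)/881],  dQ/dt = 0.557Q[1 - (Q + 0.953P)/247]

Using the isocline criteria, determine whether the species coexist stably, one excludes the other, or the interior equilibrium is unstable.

Compare the nullcline intercepts: K1/α12 = 881/0.728 = 1210 > K2 = 247; K2/α21 = 247/0.953 = 259 < K1 = 881.
Since the inequalities point opposite ways, species 1 can invade but species 2 cannot.

species 1 excludes species 2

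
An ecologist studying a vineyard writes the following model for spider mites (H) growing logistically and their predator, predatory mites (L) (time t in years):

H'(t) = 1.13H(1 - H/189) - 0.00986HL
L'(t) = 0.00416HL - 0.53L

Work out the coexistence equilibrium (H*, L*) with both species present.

From dL/dt = 0 with L > 0: 0.00416H* = 0.53, so H* = 127.
Substitute into dH/dt = 0: 1.13(1 - 127/189) = 0.00986L*.
The bracket is 0.326, giving L* = 0.368/0.00986 = 37.4.

H* ≈ 127, L* ≈ 37.4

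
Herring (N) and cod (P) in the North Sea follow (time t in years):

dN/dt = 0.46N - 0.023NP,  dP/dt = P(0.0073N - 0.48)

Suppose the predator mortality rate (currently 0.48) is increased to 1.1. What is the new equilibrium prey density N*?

N* ≈ 151

At the interior fixed point, setting dP/dt = 0 with P > 0 fixes N* = (predator death rate)/(NP coefficient) — independent of the other coefficients.
With the change, N* = 1.1/0.0073 = 151; it rises from 65.8.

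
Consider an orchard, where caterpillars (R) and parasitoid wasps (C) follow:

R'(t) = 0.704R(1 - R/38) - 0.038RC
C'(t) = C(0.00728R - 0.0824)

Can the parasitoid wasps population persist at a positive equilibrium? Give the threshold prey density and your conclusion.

The predator equation gives dC/dt > 0 only when R > 0.0824/0.00728 = 11.3.
Without the predator, R → K = 38. Since 38 > 11.3, the predator can invade and persist.

Threshold R = 11.3; K > 11.3, so yes, the predator persists.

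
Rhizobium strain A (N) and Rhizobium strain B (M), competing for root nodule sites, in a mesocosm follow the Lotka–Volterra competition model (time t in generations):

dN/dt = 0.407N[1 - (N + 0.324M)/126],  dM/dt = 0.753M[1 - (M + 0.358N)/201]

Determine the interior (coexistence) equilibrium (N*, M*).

N* ≈ 68.9, M* ≈ 176

Setting both brackets to zero gives the nullclines N + 0.324M = 126 and 0.358N + M = 201.
Substituting M = 201 - 0.358N into the first: N(1 - 0.324·0.358) = 126 - 0.324·201.
So N* = 60.9/0.884 = 68.9, and then M* = 201 - 0.358·68.9 = 176.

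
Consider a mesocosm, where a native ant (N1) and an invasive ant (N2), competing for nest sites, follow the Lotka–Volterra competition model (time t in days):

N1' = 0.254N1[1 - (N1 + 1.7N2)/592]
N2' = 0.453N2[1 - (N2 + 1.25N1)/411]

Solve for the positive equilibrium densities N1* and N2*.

Setting both brackets to zero gives the nullclines N1 + 1.7N2 = 592 and 1.25N1 + N2 = 411.
Substituting N2 = 411 - 1.25N1 into the first: N1(1 - 1.7·1.25) = 592 - 1.7·411.
So N1* = -107/-1.12 = 94.8, and then N2* = 411 - 1.25·94.8 = 292.

N1* ≈ 94.8, N2* ≈ 292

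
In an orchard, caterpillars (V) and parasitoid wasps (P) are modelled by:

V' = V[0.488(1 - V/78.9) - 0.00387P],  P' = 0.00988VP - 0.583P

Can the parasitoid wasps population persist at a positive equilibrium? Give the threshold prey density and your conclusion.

The predator equation gives dP/dt > 0 only when V > 0.583/0.00988 = 59.
Without the predator, V → K = 78.9. Since 78.9 > 59, the predator can invade and persist.

Threshold V = 59; K > 59, so yes, the predator persists.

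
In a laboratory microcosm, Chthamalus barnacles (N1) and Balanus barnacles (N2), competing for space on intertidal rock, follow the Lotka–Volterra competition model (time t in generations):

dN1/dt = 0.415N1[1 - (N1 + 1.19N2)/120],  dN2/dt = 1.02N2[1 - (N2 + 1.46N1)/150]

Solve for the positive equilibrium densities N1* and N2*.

N1* ≈ 79.3, N2* ≈ 34.2

Setting both brackets to zero gives the nullclines N1 + 1.19N2 = 120 and 1.46N1 + N2 = 150.
Substituting N2 = 150 - 1.46N1 into the first: N1(1 - 1.19·1.46) = 120 - 1.19·150.
So N1* = -58.5/-0.737 = 79.3, and then N2* = 150 - 1.46·79.3 = 34.2.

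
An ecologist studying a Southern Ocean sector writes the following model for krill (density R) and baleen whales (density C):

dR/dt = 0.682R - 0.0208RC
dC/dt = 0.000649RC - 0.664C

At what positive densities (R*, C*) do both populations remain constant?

R* ≈ 1020, C* ≈ 32.8

Set dC/dt = 0 with C > 0: 0.000649R - 0.664 = 0, so R* = 0.664/0.000649 = 1020.
Set dR/dt = 0 with R > 0: 0.682 - 0.0208C = 0, so C* = 0.682/0.0208 = 32.8.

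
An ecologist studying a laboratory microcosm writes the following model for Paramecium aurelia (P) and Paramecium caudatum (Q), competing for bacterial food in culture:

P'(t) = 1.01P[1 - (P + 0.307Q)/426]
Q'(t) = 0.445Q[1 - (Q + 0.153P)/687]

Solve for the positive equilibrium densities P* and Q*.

Setting both brackets to zero gives the nullclines P + 0.307Q = 426 and 0.153P + Q = 687.
Substituting Q = 687 - 0.153P into the first: P(1 - 0.307·0.153) = 426 - 0.307·687.
So P* = 215/0.953 = 226, and then Q* = 687 - 0.153·226 = 652.

P* ≈ 226, Q* ≈ 652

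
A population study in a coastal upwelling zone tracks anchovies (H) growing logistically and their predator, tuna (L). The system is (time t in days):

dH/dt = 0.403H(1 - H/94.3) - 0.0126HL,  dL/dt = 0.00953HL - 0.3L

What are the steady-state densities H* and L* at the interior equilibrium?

From dL/dt = 0 with L > 0: 0.00953H* = 0.3, so H* = 31.5.
Substitute into dH/dt = 0: 0.403(1 - 31.5/94.3) = 0.0126L*.
The bracket is 0.666, giving L* = 0.268/0.0126 = 21.3.

H* ≈ 31.5, L* ≈ 21.3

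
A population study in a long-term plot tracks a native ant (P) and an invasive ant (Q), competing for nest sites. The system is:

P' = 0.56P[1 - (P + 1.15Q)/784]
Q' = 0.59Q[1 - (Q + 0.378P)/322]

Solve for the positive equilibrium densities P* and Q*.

Setting both brackets to zero gives the nullclines P + 1.15Q = 784 and 0.378P + Q = 322.
Substituting Q = 322 - 0.378P into the first: P(1 - 1.15·0.378) = 784 - 1.15·322.
So P* = 414/0.565 = 732, and then Q* = 322 - 0.378·732 = 45.4.

P* ≈ 732, Q* ≈ 45.4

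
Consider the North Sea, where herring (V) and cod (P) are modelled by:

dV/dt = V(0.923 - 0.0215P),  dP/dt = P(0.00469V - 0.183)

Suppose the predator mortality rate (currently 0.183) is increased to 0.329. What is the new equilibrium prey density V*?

V* ≈ 70.1

At the interior fixed point, setting dP/dt = 0 with P > 0 fixes V* = (predator death rate)/(VP coefficient) — independent of the other coefficients.
With the change, V* = 0.329/0.00469 = 70.1; it rises from 39.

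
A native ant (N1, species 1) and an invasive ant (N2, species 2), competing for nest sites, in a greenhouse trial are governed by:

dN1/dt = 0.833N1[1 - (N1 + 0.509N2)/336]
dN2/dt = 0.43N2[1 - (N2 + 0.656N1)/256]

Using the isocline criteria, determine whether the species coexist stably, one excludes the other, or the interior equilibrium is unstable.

stable coexistence

Compare the nullcline intercepts: K1/α12 = 336/0.509 = 660 > K2 = 256; K2/α21 = 256/0.656 = 390 > K1 = 336.
Since both inequalities hold, each species can invade when rare, so the interior equilibrium is stable.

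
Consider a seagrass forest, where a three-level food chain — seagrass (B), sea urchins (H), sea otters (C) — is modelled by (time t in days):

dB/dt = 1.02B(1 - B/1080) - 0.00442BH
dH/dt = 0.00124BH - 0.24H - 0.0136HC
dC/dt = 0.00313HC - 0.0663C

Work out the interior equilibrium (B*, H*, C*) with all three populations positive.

From dC/dt = 0: 0.00313H* = 0.0663, so H* = 21.2.
From dB/dt = 0: 1.02(1 - B*/1080) = 0.00442·21.2, giving B* = 1080·(1 - 0.0918) = 981.
From dH/dt = 0: 0.00124·981 - 0.24 = 0.0136C*, so C* = 0.976/0.0136 = 71.8.

B* ≈ 981, H* ≈ 21.2, C* ≈ 71.8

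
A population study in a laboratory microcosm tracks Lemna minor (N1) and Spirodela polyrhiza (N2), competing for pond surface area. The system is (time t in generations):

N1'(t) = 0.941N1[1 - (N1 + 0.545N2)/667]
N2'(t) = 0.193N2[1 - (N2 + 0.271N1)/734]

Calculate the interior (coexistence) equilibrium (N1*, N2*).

N1* ≈ 313, N2* ≈ 649

Setting both brackets to zero gives the nullclines N1 + 0.545N2 = 667 and 0.271N1 + N2 = 734.
Substituting N2 = 734 - 0.271N1 into the first: N1(1 - 0.545·0.271) = 667 - 0.545·734.
So N1* = 267/0.852 = 313, and then N2* = 734 - 0.271·313 = 649.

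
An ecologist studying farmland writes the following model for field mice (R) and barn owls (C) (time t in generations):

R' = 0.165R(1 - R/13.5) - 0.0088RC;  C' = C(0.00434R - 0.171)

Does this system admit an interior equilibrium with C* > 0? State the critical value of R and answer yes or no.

Threshold R = 39.4; K < 39.4, so no, the predator goes extinct.

The predator equation gives dC/dt > 0 only when R > 0.171/0.00434 = 39.4.
Without the predator, R → K = 13.5. Since 13.5 < 39.4, the predator cannot invade.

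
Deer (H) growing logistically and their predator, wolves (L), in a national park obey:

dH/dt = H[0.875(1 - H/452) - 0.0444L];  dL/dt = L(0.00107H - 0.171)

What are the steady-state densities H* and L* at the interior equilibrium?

From dL/dt = 0 with L > 0: 0.00107H* = 0.171, so H* = 160.
Substitute into dH/dt = 0: 0.875(1 - 160/452) = 0.0444L*.
The bracket is 0.646, giving L* = 0.566/0.0444 = 12.7.

H* ≈ 160, L* ≈ 12.7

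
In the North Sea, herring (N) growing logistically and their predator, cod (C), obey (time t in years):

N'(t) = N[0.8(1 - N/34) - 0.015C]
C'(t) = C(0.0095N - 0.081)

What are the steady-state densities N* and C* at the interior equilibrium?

N* ≈ 8.53, C* ≈ 40

From dC/dt = 0 with C > 0: 0.0095N* = 0.081, so N* = 8.53.
Substitute into dN/dt = 0: 0.8(1 - 8.53/34) = 0.015C*.
The bracket is 0.749, giving C* = 0.599/0.015 = 40.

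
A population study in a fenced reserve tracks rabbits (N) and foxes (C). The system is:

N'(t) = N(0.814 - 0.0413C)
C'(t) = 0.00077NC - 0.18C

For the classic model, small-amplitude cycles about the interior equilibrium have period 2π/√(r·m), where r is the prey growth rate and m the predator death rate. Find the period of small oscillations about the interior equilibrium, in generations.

T ≈ 16.4 generations

Here r = 0.814 and m = 0.18, so r·m = 0.147.
ω = √0.147 = 0.383 per generation, hence T = 2π/ω ≈ 16.4 generations.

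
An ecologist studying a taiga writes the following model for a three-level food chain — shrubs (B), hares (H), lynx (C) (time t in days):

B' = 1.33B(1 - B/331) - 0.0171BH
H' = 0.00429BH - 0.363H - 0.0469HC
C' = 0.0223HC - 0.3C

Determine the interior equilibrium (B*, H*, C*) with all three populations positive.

B* ≈ 274, H* ≈ 13.5, C* ≈ 17.3

From dC/dt = 0: 0.0223H* = 0.3, so H* = 13.5.
From dB/dt = 0: 1.33(1 - B*/331) = 0.0171·13.5, giving B* = 331·(1 - 0.173) = 274.
From dH/dt = 0: 0.00429·274 - 0.363 = 0.0469C*, so C* = 0.811/0.0469 = 17.3.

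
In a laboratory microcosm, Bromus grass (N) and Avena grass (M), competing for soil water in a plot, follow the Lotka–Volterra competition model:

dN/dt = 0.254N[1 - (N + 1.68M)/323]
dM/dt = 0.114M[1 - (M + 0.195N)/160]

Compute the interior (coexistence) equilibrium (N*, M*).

Setting both brackets to zero gives the nullclines N + 1.68M = 323 and 0.195N + M = 160.
Substituting M = 160 - 0.195N into the first: N(1 - 1.68·0.195) = 323 - 1.68·160.
So N* = 54.2/0.672 = 80.6, and then M* = 160 - 0.195·80.6 = 144.

N* ≈ 80.6, M* ≈ 144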